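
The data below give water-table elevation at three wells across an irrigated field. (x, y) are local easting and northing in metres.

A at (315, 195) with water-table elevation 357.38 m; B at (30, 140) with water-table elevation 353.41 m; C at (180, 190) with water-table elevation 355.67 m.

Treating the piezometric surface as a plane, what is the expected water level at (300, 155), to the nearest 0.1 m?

356.9 m

Differences from A: to B (Δx, Δy, Δh) = (-285, -55, -3.97); to C = (-135, -5, -1.71).
Solve a·Δx + b·Δy = Δh: det = (-285)·(-5) − (-135)·(-55) = -6000.
∂h/∂x = [(-3.97)·(-5) − (-1.71)·(-55)] / -6000 = +0.01237
∂h/∂y = [(-285)·(-1.71) − (-135)·(-3.97)] / -6000 = +0.008100
h(300, 155) = 357.38 + (+0.01237)·(-15) + (+0.008100)·(-40) = 357.38 -0.185 -0.324 = 356.870 m.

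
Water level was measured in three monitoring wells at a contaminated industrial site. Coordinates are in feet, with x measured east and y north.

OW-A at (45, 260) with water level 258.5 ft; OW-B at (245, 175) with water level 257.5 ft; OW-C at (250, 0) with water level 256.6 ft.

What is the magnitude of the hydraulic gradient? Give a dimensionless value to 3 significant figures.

0.00581

Taking OW-A as reference: OW-B−OW-A = (200, -85, -1.0); OW-C−OW-A = (205, -260, -1.9).
Solve a·Δx + b·Δy = Δh: det = 200·(-260) − 205·(-85) = -34575.
∂h/∂x = [(-1.0)·(-260) − (-1.9)·(-85)] / -34575 = -0.002849
∂h/∂y = [200·(-1.9) − 205·(-1.0)] / -34575 = +0.005061
|∇h| = √(-0.002849² + 0.005061²) = 0.005808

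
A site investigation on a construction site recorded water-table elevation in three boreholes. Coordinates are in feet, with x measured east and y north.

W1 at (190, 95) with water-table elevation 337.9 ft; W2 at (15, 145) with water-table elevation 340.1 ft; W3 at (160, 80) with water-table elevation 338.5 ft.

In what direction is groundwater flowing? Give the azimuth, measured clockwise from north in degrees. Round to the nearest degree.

Three-point gradient (reference W1): Δ to W2 = (-175, 50, +2.2), Δ to W3 = (-30, -15, +0.6).
∂h/∂x = -0.01527, ∂h/∂y = -0.009455 (det = 4125).
Flow direction (−∇h) has components (+0.01527 E, +0.009455 N).
Azimuth = atan2(E, N) = atan2(+0.01527, +0.009455) = 58.2° ≈ 058°.

058°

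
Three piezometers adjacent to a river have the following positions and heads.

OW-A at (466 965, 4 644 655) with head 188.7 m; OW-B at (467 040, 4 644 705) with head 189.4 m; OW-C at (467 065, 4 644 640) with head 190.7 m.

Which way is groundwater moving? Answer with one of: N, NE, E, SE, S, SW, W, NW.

With h = a·x + b·y + c and OW-A as origin, the differences give:
  75·a + 50·b = +0.7
  100·a + (-15)·b = +2.0
Eliminate b (×(-15) and ×50, subtract): -6125·a = -110.50 → a = ∂h/∂x = +0.01804
Back-substitute: b = ∂h/∂y = -0.01306.
Flow = −∇h = (-0.01804 east, +0.01306 north), which points northwest.

NW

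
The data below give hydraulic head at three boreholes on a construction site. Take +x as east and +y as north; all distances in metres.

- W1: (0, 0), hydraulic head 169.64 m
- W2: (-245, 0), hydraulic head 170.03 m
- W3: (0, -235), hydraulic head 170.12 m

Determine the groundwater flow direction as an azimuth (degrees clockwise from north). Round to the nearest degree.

038°

∂h/∂x = (170.03 − 169.64) / (-245 − 0) = -0.001592
∂h/∂y = (170.12 − 169.64) / (-235 − 0) = -0.002043
Flow direction (−∇h) has components (+0.001592 E, +0.002043 N).
Azimuth = atan2(E, N) = atan2(+0.001592, +0.002043) = 37.9° ≈ 038°.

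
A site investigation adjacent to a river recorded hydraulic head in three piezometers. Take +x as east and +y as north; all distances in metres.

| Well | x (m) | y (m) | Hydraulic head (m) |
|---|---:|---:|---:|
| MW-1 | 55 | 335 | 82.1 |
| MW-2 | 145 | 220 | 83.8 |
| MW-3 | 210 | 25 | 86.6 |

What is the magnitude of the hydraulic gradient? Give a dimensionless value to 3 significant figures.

0.0141

Taking MW-1 as reference: MW-2−MW-1 = (90, -115, +1.7); MW-3−MW-1 = (155, -310, +4.5).
Solve a·Δx + b·Δy = Δh: det = 90·(-310) − 155·(-115) = -10075.
∂h/∂x = [(+1.7)·(-310) − (+4.5)·(-115)] / -10075 = +0.0009429
∂h/∂y = [90·(+4.5) − 155·(+1.7)] / -10075 = -0.01404
|∇h| = √(0.0009429² + -0.01404²) = 0.01407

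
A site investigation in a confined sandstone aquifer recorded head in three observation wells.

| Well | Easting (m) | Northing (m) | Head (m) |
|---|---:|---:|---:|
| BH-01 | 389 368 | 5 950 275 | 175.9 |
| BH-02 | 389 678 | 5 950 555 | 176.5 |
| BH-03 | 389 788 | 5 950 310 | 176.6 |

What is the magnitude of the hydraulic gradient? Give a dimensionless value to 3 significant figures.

With h = a·x + b·y + c and BH-01 as origin, the differences give:
  310·a + 280·b = +0.6
  420·a + 35·b = +0.7
Eliminate b (×35 and ×280, subtract): -106750·a = -175.00 → a = ∂h/∂x = +0.001639
Back-substitute: b = ∂h/∂y = +0.0003279.
|∇h| = √(0.001639² + 0.0003279²) = 0.001671

0.00167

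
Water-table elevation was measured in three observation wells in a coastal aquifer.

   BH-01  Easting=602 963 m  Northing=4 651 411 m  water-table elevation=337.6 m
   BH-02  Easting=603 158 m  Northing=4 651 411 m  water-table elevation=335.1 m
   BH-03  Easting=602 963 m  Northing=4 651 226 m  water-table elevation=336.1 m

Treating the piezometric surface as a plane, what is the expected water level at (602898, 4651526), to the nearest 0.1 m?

339.4 m

∂h/∂x = (335.1 − 337.6) / (603158 − 602963) = -0.01282
∂h/∂y = (336.1 − 337.6) / (4651226 − 4651411) = +0.008108
h(602898, 4651526) = 337.6 + (-0.01282)·(-65) + (+0.008108)·(115) = 337.6 +0.833 +0.932 = 339.366 m.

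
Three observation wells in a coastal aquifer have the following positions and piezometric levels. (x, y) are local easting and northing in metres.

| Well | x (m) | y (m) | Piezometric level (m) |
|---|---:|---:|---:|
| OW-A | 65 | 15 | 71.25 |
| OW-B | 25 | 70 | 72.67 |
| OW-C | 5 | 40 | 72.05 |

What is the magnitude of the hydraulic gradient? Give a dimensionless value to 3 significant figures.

0.0234

Three-point gradient (reference OW-A): Δ to OW-B = (-40, 55, +1.42), Δ to OW-C = (-60, 25, +0.80).
∂h/∂x = -0.003696, ∂h/∂y = +0.02313 (det = 2300).
|∇h| = √(-0.003696² + 0.02313²) = 0.02342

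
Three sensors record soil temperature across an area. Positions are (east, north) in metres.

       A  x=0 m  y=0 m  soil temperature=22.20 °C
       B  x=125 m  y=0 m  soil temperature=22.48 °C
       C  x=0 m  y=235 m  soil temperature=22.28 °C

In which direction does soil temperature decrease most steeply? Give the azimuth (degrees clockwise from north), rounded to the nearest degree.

261°

∂T/∂x = (22.48 − 22.20) / (125 − 0) = +0.002240
∂T/∂y = (22.28 − 22.20) / (235 − 0) = +0.0003404
Steepest decrease is along −∇f: components (-0.002240 E, -0.0003404 N).
Azimuth = atan2(-0.002240, -0.0003404) = 261.4° ≈ 261°.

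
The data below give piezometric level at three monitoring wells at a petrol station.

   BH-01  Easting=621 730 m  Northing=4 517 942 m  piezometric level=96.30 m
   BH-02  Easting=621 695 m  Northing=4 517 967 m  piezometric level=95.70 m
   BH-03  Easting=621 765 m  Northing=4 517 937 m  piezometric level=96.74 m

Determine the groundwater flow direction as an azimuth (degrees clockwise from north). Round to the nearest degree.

Differences from BH-01: to BH-02 (Δx, Δy, Δh) = (-35, 25, -0.60); to BH-03 = (35, -5, +0.44).
Determinant of the coordinate differences = (-35)·(-5) − 35·25 = -700.
∂h/∂x = [(-0.60)·(-5) − (+0.44)·25] / -700 = +0.01143
∂h/∂y = [(-35)·(+0.44) − 35·(-0.60)] / -700 = -0.008000
Flow direction (−∇h) has components (-0.01143 E, +0.008000 N).
Azimuth = atan2(E, N) = atan2(-0.01143, +0.008000) = 305.0° ≈ 305°.

305°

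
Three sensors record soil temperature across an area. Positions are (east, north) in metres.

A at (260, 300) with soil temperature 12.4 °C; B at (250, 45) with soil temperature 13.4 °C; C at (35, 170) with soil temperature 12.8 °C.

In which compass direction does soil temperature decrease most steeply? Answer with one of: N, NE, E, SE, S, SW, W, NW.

With T = a·x + b·y + c and A as origin, the differences give:
  (-10)·a + (-255)·b = +1.0
  (-225)·a + (-130)·b = +0.4
Eliminate b (×(-130) and ×(-255), subtract): -56075·a = -28.00 → a = ∂T/∂x = +0.0004993
Back-substitute: b = ∂T/∂y = -0.003941.
Steepest decrease is along −∇f = (-0.0004993 E, +0.003941 N) → north.

N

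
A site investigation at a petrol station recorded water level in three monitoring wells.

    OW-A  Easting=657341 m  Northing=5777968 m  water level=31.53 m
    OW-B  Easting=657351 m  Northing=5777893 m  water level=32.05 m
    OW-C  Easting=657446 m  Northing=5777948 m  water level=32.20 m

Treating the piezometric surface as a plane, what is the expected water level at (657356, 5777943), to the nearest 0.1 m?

31.8 m

Differences from OW-A: to OW-B (Δx, Δy, Δh) = (10, -75, +0.52); to OW-C = (105, -20, +0.67).
Solve a·Δx + b·Δy = Δh: det = 10·(-20) − 105·(-75) = 7675.
∂h/∂x = [(+0.52)·(-20) − (+0.67)·(-75)] / 7675 = +0.005192
∂h/∂y = [10·(+0.67) − 105·(+0.52)] / 7675 = -0.006241
h(657356, 5777943) = 31.53 + (+0.005192)·(15) + (-0.006241)·(-25) = 31.53 +0.078 +0.156 = 31.764 m.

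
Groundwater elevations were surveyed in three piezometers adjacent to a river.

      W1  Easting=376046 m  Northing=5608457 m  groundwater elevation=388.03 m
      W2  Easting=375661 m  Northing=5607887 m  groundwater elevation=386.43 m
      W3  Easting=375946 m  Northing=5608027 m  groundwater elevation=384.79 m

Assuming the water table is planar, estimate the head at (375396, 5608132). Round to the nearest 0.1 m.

Differences from W1: to W2 (Δx, Δy, Δh) = (-385, -570, -1.60); to W3 = (-100, -430, -3.24).
Solve a·Δx + b·Δy = Δh: det = (-385)·(-430) − (-100)·(-570) = 108550.
∂h/∂x = [(-1.60)·(-430) − (-3.24)·(-570)] / 108550 = -0.01068
∂h/∂y = [(-385)·(-3.24) − (-100)·(-1.60)] / 108550 = +0.01002
h(375396, 5608132) = 388.03 + (-0.01068)·(-650) + (+0.01002)·(-325) = 388.03 +6.939 -3.256 = 391.713 m.

391.7 m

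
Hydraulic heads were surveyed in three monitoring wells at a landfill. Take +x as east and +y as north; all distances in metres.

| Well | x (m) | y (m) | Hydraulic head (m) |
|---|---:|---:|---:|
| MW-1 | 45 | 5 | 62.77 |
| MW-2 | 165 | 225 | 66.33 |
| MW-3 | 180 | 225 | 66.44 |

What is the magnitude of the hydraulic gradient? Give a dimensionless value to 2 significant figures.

Differences from MW-1: to MW-2 (Δx, Δy, Δh) = (120, 220, +3.56); to MW-3 = (135, 220, +3.67).
Determinant of the coordinate differences = 120·220 − 135·220 = -3300.
∂h/∂x = [(+3.56)·220 − (+3.67)·220] / -3300 = +0.007333
∂h/∂y = [120·(+3.67) − 135·(+3.56)] / -3300 = +0.01218
|∇h| = √(0.007333² + 0.01218²) = 0.01422

0.014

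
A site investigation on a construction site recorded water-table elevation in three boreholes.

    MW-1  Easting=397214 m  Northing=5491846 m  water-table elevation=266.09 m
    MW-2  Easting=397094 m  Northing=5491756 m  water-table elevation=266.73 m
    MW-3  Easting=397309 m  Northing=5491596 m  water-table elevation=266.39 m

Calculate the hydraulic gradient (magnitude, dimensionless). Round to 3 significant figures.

Taking MW-1 as reference: MW-2−MW-1 = (-120, -90, +0.64); MW-3−MW-1 = (95, -250, +0.30).
Solve a·Δx + b·Δy = Δh: det = (-120)·(-250) − 95·(-90) = 38550.
∂h/∂x = [(+0.64)·(-250) − (+0.30)·(-90)] / 38550 = -0.003450
∂h/∂y = [(-120)·(+0.30) − 95·(+0.64)] / 38550 = -0.002511
|∇h| = √(-0.003450² + -0.002511²) = 0.004267

0.00427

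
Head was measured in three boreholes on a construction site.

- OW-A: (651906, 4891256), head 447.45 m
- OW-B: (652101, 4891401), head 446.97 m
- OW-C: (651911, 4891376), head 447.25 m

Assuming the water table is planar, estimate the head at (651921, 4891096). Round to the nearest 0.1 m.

Taking OW-A as reference: OW-B−OW-A = (195, 145, -0.48); OW-C−OW-A = (5, 120, -0.20).
Solve a·Δx + b·Δy = Δh: det = 195·120 − 5·145 = 22675.
∂h/∂x = [(-0.48)·120 − (-0.20)·145] / 22675 = -0.001261
∂h/∂y = [195·(-0.20) − 5·(-0.48)] / 22675 = -0.001614
h(651921, 4891096) = 447.45 + (-0.001261)·(15) + (-0.001614)·(-160) = 447.45 -0.019 +0.258 = 447.689 m.

447.7 m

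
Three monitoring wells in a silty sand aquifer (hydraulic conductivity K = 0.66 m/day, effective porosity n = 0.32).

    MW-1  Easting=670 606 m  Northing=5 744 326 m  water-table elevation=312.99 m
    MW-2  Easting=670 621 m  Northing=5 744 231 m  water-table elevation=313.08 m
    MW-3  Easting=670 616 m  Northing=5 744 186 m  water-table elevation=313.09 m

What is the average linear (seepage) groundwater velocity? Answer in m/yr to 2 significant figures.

Taking MW-1 as reference: MW-2−MW-1 = (15, -95, +0.09); MW-3−MW-1 = (10, -140, +0.10).
Solve a·Δx + b·Δy = Δh: det = 15·(-140) − 10·(-95) = -1150.
∂h/∂x = [(+0.09)·(-140) − (+0.10)·(-95)] / -1150 = +0.002696
∂h/∂y = [15·(+0.10) − 10·(+0.09)] / -1150 = -0.0005217
|∇h| = √(0.002696² + -0.0005217²) = 0.002746
Seepage velocity v = K·i/n = 0.66 × 0.002746 / 0.32 = 0.005664 m/day = 2.069 m/yr.

2.1 m/yr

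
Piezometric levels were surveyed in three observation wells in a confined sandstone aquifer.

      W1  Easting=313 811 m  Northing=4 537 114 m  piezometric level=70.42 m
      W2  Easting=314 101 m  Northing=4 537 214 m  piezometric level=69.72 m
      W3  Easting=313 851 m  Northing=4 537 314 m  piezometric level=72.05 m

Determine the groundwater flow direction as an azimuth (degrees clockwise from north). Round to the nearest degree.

Taking W1 as reference: W2−W1 = (290, 100, -0.70); W3−W1 = (40, 200, +1.63).
Determinant of the coordinate differences = 290·200 − 40·100 = 54000.
∂h/∂x = [(-0.70)·200 − (+1.63)·100] / 54000 = -0.005611
∂h/∂y = [290·(+1.63) − 40·(-0.70)] / 54000 = +0.009272
Flow direction (−∇h) has components (+0.005611 E, -0.009272 N).
Azimuth = atan2(E, N) = atan2(+0.005611, -0.009272) = 148.8° ≈ 149°.

149°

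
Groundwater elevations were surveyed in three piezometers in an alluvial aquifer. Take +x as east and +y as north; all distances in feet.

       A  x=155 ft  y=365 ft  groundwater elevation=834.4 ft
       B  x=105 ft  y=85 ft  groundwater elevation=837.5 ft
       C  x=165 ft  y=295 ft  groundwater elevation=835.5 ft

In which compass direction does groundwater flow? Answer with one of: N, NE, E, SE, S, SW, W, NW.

NW

Taking A as reference: B−A = (-50, -280, +3.1); C−A = (10, -70, +1.1).
Solve a·Δx + b·Δy = Δh: det = (-50)·(-70) − 10·(-280) = 6300.
∂h/∂x = [(+3.1)·(-70) − (+1.1)·(-280)] / 6300 = +0.01444
∂h/∂y = [(-50)·(+1.1) − 10·(+3.1)] / 6300 = -0.01365
Flow = −∇h = (-0.01444 east, +0.01365 north), which points northwest.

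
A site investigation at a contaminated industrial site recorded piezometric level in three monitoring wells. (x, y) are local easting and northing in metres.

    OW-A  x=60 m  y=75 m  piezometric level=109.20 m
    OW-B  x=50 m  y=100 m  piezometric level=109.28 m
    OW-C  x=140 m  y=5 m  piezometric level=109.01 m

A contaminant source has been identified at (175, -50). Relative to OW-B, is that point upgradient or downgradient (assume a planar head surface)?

downgradient

Taking OW-A as reference: OW-B−OW-A = (-10, 25, +0.08); OW-C−OW-A = (80, -70, -0.19).
Solve a·Δx + b·Δy = Δh: det = (-10)·(-70) − 80·25 = -1300.
∂h/∂x = [(+0.08)·(-70) − (-0.19)·25] / -1300 = +0.0006538
∂h/∂y = [(-10)·(-0.19) − 80·(+0.08)] / -1300 = +0.003462
Head at (175, -50) = 109.20 + (+0.0006538)·(115) + (+0.003462)·(-125) = 108.84 m.
That is lower than the 109.28 m at OW-B, so the point is downgradient.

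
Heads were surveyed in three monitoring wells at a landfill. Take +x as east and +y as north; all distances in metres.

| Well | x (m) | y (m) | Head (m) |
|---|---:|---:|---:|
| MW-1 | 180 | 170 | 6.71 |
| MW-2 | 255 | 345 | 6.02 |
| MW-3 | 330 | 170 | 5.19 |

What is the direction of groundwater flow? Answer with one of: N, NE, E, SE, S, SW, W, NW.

Taking MW-1 as reference: MW-2−MW-1 = (75, 175, -0.69); MW-3−MW-1 = (150, 0, -1.52).
Solve a·Δx + b·Δy = Δh: det = 75·0 − 150·175 = -26250.
∂h/∂x = [(-0.69)·0 − (-1.52)·175] / -26250 = -0.01013
∂h/∂y = [75·(-1.52) − 150·(-0.69)] / -26250 = +0.0004000
Flow = −∇h = (+0.01013 east, -0.0004000 north), which points east.

E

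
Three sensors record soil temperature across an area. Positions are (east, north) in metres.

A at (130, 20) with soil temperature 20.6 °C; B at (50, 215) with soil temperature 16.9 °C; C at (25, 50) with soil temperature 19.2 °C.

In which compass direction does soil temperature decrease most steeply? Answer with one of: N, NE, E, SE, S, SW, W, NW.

Differences from A: to B (Δx, Δy, Δh) = (-80, 195, -3.7); to C = (-105, 30, -1.4).
Solve a·Δx + b·Δy = ΔT: det = (-80)·30 − (-105)·195 = 18075.
∂T/∂x = [(-3.7)·30 − (-1.4)·195] / 18075 = +0.008963
∂T/∂y = [(-80)·(-1.4) − (-105)·(-3.7)] / 18075 = -0.01530
Steepest decrease is along −∇f = (-0.008963 E, +0.01530 N) → northwest.

NW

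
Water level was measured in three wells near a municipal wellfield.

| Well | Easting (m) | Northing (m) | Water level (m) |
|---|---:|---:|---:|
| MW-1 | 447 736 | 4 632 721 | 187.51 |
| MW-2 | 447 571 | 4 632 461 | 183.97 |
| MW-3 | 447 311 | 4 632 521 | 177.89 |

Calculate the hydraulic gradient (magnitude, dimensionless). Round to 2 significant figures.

0.023

Three-point gradient (reference MW-1): Δ to MW-2 = (-165, -260, -3.54), Δ to MW-3 = (-425, -200, -9.62).
∂h/∂x = +0.02314, ∂h/∂y = -0.001068 (det = -77500).
|∇h| = √(0.02314² + -0.001068²) = 0.02316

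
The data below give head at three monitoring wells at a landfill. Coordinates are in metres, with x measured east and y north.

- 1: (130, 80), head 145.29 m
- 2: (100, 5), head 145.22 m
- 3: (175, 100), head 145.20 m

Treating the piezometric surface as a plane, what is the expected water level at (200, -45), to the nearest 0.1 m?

Taking 1 as reference: 2−1 = (-30, -75, -0.07); 3−1 = (45, 20, -0.09).
Determinant of the coordinate differences = (-30)·20 − 45·(-75) = 2775.
∂h/∂x = [(-0.07)·20 − (-0.09)·(-75)] / 2775 = -0.002937
∂h/∂y = [(-30)·(-0.09) − 45·(-0.07)] / 2775 = +0.002108
h(200, -45) = 145.29 + (-0.002937)·(70) + (+0.002108)·(-125) = 145.29 -0.206 -0.264 = 144.821 m.

144.8 m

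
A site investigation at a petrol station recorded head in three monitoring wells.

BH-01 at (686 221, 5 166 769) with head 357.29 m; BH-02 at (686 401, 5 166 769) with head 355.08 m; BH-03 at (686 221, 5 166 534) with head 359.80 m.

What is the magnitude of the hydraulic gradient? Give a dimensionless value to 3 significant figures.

0.0163

∂h/∂x = (355.08 − 357.29) / (686401 − 686221) = -0.01228
∂h/∂y = (359.80 − 357.29) / (5166534 − 5166769) = -0.01068
|∇h| = √(-0.01228² + -0.01068²) = 0.01627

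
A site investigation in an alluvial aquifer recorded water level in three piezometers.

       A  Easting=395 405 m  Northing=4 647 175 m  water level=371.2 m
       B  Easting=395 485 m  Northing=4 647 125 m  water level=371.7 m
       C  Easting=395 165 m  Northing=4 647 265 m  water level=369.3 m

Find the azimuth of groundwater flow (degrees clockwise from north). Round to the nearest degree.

Taking A as reference: B−A = (80, -50, +0.5); C−A = (-240, 90, -1.9).
Determinant of the coordinate differences = 80·90 − (-240)·(-50) = -4800.
∂h/∂x = [(+0.5)·90 − (-1.9)·(-50)] / -4800 = +0.01042
∂h/∂y = [80·(-1.9) − (-240)·(+0.5)] / -4800 = +0.006667
Flow direction (−∇h) has components (-0.01042 E, -0.006667 N).
Azimuth = atan2(E, N) = atan2(-0.01042, -0.006667) = 237.4° ≈ 237°.

237°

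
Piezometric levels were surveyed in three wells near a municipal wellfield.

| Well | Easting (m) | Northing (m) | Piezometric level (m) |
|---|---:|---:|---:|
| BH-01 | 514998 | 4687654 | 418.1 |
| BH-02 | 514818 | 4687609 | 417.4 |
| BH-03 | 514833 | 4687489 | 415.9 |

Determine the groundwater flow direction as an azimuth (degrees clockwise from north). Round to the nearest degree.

183°

Differences from BH-01: to BH-02 (Δx, Δy, Δh) = (-180, -45, -0.7); to BH-03 = (-165, -165, -2.2).
Solve a·Δx + b·Δy = Δh: det = (-180)·(-165) − (-165)·(-45) = 22275.
∂h/∂x = [(-0.7)·(-165) − (-2.2)·(-45)] / 22275 = +0.0007407
∂h/∂y = [(-180)·(-2.2) − (-165)·(-0.7)] / 22275 = +0.01259
Flow direction (−∇h) has components (-0.0007407 E, -0.01259 N).
Azimuth = atan2(E, N) = atan2(-0.0007407, -0.01259) = 183.4° ≈ 183°.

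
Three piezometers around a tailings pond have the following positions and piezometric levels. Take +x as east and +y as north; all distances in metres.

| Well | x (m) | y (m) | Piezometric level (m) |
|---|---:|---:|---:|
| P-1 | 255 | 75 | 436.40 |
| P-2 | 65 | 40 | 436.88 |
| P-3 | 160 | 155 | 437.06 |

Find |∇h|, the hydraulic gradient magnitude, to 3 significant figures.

0.00544

Differences from P-1: to P-2 (Δx, Δy, Δh) = (-190, -35, +0.48); to P-3 = (-95, 80, +0.66).
Determinant of the coordinate differences = (-190)·80 − (-95)·(-35) = -18525.
∂h/∂x = [(+0.48)·80 − (+0.66)·(-35)] / -18525 = -0.003320
∂h/∂y = [(-190)·(+0.66) − (-95)·(+0.48)] / -18525 = +0.004308
|∇h| = √(-0.003320² + 0.004308²) = 0.005439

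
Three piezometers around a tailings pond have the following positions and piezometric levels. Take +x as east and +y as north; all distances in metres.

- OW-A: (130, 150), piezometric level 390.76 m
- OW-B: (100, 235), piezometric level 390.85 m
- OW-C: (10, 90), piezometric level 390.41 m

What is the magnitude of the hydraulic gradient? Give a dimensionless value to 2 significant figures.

0.0027

Taking OW-A as reference: OW-B−OW-A = (-30, 85, +0.09); OW-C−OW-A = (-120, -60, -0.35).
Determinant of the coordinate differences = (-30)·(-60) − (-120)·85 = 12000.
∂h/∂x = [(+0.09)·(-60) − (-0.35)·85] / 12000 = +0.002029
∂h/∂y = [(-30)·(-0.35) − (-120)·(+0.09)] / 12000 = +0.001775
|∇h| = √(0.002029² + 0.001775²) = 0.002696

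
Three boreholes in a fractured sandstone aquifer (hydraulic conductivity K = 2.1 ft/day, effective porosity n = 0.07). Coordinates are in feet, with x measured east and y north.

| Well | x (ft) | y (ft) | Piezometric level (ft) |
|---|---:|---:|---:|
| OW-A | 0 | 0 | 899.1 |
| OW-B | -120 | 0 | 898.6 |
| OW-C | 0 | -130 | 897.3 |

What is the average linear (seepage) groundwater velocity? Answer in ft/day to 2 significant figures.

0.43 ft/day

∂h/∂x = (898.6 − 899.1) / (-120 − 0) = +0.004167
∂h/∂y = (897.3 − 899.1) / (-130 − 0) = +0.01385
|∇h| = √(0.004167² + 0.01385²) = 0.01446
Seepage velocity v = K·i/n = 2.1 × 0.01446 / 0.07 = 0.4338 ft/day.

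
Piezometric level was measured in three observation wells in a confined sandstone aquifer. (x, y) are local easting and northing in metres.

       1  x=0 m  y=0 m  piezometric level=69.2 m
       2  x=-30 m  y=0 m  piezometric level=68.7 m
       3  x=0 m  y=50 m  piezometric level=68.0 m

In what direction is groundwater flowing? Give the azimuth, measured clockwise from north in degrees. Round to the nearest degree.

325°

∂h/∂x = (68.7 − 69.2) / (-30 − 0) = +0.01667
∂h/∂y = (68.0 − 69.2) / (50 − 0) = -0.02400
Flow direction (−∇h) has components (-0.01667 E, +0.02400 N).
Azimuth = atan2(E, N) = atan2(-0.01667, +0.02400) = 325.2° ≈ 325°.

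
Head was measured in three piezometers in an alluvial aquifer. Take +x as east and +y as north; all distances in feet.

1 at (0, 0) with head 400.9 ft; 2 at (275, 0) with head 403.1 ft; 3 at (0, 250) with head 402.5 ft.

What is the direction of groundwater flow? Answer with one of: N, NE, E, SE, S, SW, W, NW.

∂h/∂x = (403.1 − 400.9) / (275 − 0) = +0.008000
∂h/∂y = (402.5 − 400.9) / (250 − 0) = +0.006400
Flow = −∇h = (-0.008000 east, -0.006400 north), which points southwest.

SW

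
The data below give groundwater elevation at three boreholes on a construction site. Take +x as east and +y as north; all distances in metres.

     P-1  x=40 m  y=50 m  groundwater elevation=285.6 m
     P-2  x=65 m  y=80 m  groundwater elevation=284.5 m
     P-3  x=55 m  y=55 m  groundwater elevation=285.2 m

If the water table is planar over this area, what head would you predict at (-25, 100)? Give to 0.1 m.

285.9 m

Differences from P-1: to P-2 (Δx, Δy, Δh) = (25, 30, -1.1); to P-3 = (15, 5, -0.4).
Solve a·Δx + b·Δy = Δh: det = 25·5 − 15·30 = -325.
∂h/∂x = [(-1.1)·5 − (-0.4)·30] / -325 = -0.02000
∂h/∂y = [25·(-0.4) − 15·(-1.1)] / -325 = -0.02000
h(-25, 100) = 285.6 + (-0.02000)·(-65) + (-0.02000)·(50) = 285.6 +1.300 -1.000 = 285.900 m.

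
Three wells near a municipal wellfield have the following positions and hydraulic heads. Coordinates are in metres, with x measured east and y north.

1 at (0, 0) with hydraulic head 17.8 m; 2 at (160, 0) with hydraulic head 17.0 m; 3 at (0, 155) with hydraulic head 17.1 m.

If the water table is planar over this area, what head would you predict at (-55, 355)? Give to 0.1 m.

∂h/∂x = (17.0 − 17.8) / (160 − 0) = -0.005000
∂h/∂y = (17.1 − 17.8) / (155 − 0) = -0.004516
h(-55, 355) = 17.8 + (-0.005000)·(-55) + (-0.004516)·(355) = 17.8 +0.275 -1.603 = 16.472 m.

16.5 m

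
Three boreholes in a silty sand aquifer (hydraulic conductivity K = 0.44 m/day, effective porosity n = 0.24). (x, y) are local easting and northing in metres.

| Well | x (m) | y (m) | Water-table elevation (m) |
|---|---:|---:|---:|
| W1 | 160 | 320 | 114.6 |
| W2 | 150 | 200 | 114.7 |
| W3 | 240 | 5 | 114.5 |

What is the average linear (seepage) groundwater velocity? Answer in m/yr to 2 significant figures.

Three-point gradient (reference W1): Δ to W2 = (-10, -120, +0.1), Δ to W3 = (80, -315, -0.1).
∂h/∂x = -0.003412, ∂h/∂y = -0.0005490 (det = 12750).
|∇h| = √(-0.003412² + -0.0005490²) = 0.003456
Seepage velocity v = K·i/n = 0.44 × 0.003456 / 0.24 = 0.006336 m/day = 2.314 m/yr.

2.3 m/yr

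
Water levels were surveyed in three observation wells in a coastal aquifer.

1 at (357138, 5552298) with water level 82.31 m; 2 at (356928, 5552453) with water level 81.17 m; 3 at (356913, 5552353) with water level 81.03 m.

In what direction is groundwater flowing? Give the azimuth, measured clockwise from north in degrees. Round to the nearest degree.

Taking 1 as reference: 2−1 = (-210, 155, -1.14); 3−1 = (-225, 55, -1.28).
Solve a·Δx + b·Δy = Δh: det = (-210)·55 − (-225)·155 = 23325.
∂h/∂x = [(-1.14)·55 − (-1.28)·155] / 23325 = +0.005818
∂h/∂y = [(-210)·(-1.28) − (-225)·(-1.14)] / 23325 = +0.0005273
Flow direction (−∇h) has components (-0.005818 E, -0.0005273 N).
Azimuth = atan2(E, N) = atan2(-0.005818, -0.0005273) = 264.8° ≈ 265°.

265°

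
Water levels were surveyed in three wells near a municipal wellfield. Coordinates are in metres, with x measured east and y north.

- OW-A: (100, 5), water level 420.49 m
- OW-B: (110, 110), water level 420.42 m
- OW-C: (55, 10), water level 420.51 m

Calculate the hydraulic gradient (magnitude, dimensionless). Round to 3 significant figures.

With h = a·x + b·y + c and OW-A as origin, the differences give:
  10·a + 105·b = -0.07
  (-45)·a + 5·b = +0.02
Eliminate b (×5 and ×105, subtract): 4775·a = -2.450 → a = ∂h/∂x = -0.0005131
Back-substitute: b = ∂h/∂y = -0.0006178.
|∇h| = √(-0.0005131² + -0.0006178²) = 0.0008031

0.000803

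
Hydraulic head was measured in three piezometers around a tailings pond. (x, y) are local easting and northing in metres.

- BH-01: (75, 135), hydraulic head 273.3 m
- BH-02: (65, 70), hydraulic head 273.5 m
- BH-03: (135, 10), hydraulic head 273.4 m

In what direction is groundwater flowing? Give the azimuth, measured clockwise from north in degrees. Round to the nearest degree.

055°

With h = a·x + b·y + c and BH-01 as origin, the differences give:
  (-10)·a + (-65)·b = +0.2
  60·a + (-125)·b = +0.1
Eliminate b (×(-125) and ×(-65), subtract): 5150·a = -18.50 → a = ∂h/∂x = -0.003592
Back-substitute: b = ∂h/∂y = -0.002524.
Flow direction (−∇h) has components (+0.003592 E, +0.002524 N).
Azimuth = atan2(E, N) = atan2(+0.003592, +0.002524) = 54.9° ≈ 055°.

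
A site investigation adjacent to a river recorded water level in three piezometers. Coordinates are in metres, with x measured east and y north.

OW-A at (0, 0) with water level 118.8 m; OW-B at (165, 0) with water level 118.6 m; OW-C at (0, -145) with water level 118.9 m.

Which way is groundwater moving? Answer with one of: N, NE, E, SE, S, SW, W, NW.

NE

∂h/∂x = (118.6 − 118.8) / (165 − 0) = -0.001212
∂h/∂y = (118.9 − 118.8) / (-145 − 0) = -0.0006897
Flow = −∇h = (+0.001212 east, +0.0006897 north), which points northeast.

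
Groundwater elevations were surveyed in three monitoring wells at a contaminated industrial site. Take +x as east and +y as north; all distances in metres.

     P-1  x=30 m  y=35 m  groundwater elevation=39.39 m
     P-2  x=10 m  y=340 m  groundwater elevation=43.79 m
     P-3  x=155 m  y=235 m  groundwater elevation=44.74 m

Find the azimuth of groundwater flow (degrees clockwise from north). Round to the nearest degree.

Differences from P-1: to P-2 (Δx, Δy, Δh) = (-20, 305, +4.40); to P-3 = (125, 200, +5.35).
Solve a·Δx + b·Δy = Δh: det = (-20)·200 − 125·305 = -42125.
∂h/∂x = [(+4.40)·200 − (+5.35)·305] / -42125 = +0.01785
∂h/∂y = [(-20)·(+5.35) − 125·(+4.40)] / -42125 = +0.01560
Flow direction (−∇h) has components (-0.01785 E, -0.01560 N).
Azimuth = atan2(E, N) = atan2(-0.01785, -0.01560) = 228.8° ≈ 229°.

229°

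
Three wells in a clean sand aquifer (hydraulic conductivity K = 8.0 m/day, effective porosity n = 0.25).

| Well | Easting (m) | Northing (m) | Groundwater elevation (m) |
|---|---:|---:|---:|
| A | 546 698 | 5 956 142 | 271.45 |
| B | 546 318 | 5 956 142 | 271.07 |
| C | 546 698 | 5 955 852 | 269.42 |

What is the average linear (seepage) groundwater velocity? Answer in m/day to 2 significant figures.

∂h/∂x = (271.07 − 271.45) / (546318 − 546698) = +0.0010000
∂h/∂y = (269.42 − 271.45) / (5955852 − 5956142) = +0.007000
|∇h| = √(0.0010000² + 0.007000²) = 0.007071
Seepage velocity v = K·i/n = 8.0 × 0.007071 / 0.25 = 0.2263 m/day.

0.23 m/day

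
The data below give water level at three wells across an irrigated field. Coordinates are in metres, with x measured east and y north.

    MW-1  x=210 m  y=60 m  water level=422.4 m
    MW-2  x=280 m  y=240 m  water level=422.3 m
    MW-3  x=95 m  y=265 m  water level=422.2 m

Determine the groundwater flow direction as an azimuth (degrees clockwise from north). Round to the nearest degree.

329°

Differences from MW-1: to MW-2 (Δx, Δy, Δh) = (70, 180, -0.1); to MW-3 = (-115, 205, -0.2).
Solve a·Δx + b·Δy = Δh: det = 70·205 − (-115)·180 = 35050.
∂h/∂x = [(-0.1)·205 − (-0.2)·180] / 35050 = +0.0004422
∂h/∂y = [70·(-0.2) − (-115)·(-0.1)] / 35050 = -0.0007275
Flow direction (−∇h) has components (-0.0004422 E, +0.0007275 N).
Azimuth = atan2(E, N) = atan2(-0.0004422, +0.0007275) = 328.7° ≈ 329°.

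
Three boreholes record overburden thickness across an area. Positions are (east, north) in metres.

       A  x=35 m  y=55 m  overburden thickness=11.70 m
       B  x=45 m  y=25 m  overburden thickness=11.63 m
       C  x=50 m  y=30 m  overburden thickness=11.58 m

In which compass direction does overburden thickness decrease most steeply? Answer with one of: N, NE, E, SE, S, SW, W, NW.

E

Differences from A: to B (Δx, Δy, Δh) = (10, -30, -0.07); to C = (15, -25, -0.12).
Determinant of the coordinate differences = 10·(-25) − 15·(-30) = 200.
∂d/∂x = [(-0.07)·(-25) − (-0.12)·(-30)] / 200 = -0.009250
∂d/∂y = [10·(-0.12) − 15·(-0.07)] / 200 = -0.0007500
Steepest decrease is along −∇f = (+0.009250 E, +0.0007500 N) → east.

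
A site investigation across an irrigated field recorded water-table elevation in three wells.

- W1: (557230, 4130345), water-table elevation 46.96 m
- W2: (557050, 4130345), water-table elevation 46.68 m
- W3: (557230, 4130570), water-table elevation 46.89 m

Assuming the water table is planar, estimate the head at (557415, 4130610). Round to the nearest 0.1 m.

47.2 m

∂h/∂x = (46.68 − 46.96) / (557050 − 557230) = +0.001556
∂h/∂y = (46.89 − 46.96) / (4130570 − 4130345) = -0.0003111
h(557415, 4130610) = 46.96 + (+0.001556)·(185) + (-0.0003111)·(265) = 46.96 +0.288 -0.082 = 47.165 m.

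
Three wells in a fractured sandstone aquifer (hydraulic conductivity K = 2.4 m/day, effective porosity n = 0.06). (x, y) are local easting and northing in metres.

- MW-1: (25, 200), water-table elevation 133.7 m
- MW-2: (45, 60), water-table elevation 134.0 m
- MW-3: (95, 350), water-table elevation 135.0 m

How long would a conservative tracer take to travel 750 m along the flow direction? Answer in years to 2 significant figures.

Taking MW-1 as reference: MW-2−MW-1 = (20, -140, +0.3); MW-3−MW-1 = (70, 150, +1.3).
Solve a·Δx + b·Δy = Δh: det = 20·150 − 70·(-140) = 12800.
∂h/∂x = [(+0.3)·150 − (+1.3)·(-140)] / 12800 = +0.01773
∂h/∂y = [20·(+1.3) − 70·(+0.3)] / 12800 = +0.0003906
|∇h| = √(0.01773² + 0.0003906²) = 0.01773
Seepage velocity v = K·i/n = 2.4 × 0.01773 / 0.06 = 0.7092 m/day.
t = 750 / 0.7092 = 1058 days = 2.9 years.

2.9 years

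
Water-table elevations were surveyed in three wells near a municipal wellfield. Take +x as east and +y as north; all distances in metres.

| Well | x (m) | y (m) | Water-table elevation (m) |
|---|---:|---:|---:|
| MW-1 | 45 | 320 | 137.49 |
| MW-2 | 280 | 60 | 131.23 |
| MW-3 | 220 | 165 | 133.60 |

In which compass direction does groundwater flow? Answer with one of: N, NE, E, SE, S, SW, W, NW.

Differences from MW-1: to MW-2 (Δx, Δy, Δh) = (235, -260, -6.26); to MW-3 = (175, -155, -3.89).
Solve a·Δx + b·Δy = Δh: det = 235·(-155) − 175·(-260) = 9075.
∂h/∂x = [(-6.26)·(-155) − (-3.89)·(-260)] / 9075 = -0.004529
∂h/∂y = [235·(-3.89) − 175·(-6.26)] / 9075 = +0.01998
Flow = −∇h = (+0.004529 east, -0.01998 north), which points south.

S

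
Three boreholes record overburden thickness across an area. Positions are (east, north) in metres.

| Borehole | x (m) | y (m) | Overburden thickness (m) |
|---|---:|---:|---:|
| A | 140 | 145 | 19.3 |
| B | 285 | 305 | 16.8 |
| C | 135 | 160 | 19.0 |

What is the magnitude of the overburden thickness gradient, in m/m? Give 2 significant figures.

0.019 m/m

Differences from A: to B (Δx, Δy, Δh) = (145, 160, -2.5); to C = (-5, 15, -0.3).
Solve a·Δx + b·Δy = Δd: det = 145·15 − (-5)·160 = 2975.
∂d/∂x = [(-2.5)·15 − (-0.3)·160] / 2975 = +0.003529
∂d/∂y = [145·(-0.3) − (-5)·(-2.5)] / 2975 = -0.01882
|∇f| = √(0.003529² + -0.01882²) = 0.01915 m/m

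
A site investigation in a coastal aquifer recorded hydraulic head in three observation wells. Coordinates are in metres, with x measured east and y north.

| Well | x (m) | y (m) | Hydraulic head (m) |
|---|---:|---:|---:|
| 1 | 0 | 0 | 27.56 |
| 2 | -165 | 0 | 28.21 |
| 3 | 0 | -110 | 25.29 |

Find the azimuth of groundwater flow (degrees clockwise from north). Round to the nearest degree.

169°

∂h/∂x = (28.21 − 27.56) / (-165 − 0) = -0.003939
∂h/∂y = (25.29 − 27.56) / (-110 − 0) = +0.02064
Flow direction (−∇h) has components (+0.003939 E, -0.02064 N).
Azimuth = atan2(E, N) = atan2(+0.003939, -0.02064) = 169.2° ≈ 169°.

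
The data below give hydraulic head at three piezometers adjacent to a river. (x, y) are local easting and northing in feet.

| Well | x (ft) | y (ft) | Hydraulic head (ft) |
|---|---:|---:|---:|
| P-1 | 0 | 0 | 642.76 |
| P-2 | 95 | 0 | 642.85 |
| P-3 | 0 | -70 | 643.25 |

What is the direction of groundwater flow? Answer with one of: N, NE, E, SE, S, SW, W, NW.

N

∂h/∂x = (642.85 − 642.76) / (95 − 0) = +0.0009474
∂h/∂y = (643.25 − 642.76) / (-70 − 0) = -0.007000
Flow = −∇h = (-0.0009474 east, +0.007000 north), which points north.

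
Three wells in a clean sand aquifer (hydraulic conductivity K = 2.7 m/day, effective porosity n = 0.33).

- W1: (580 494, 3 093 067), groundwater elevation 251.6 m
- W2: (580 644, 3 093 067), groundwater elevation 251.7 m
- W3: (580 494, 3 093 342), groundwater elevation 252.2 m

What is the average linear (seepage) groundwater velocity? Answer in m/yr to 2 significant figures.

∂h/∂x = (251.7 − 251.6) / (580644 − 580494) = +0.0006667
∂h/∂y = (252.2 − 251.6) / (3093342 − 3093067) = +0.002182
|∇h| = √(0.0006667² + 0.002182²) = 0.002282
Seepage velocity v = K·i/n = 2.7 × 0.002282 / 0.33 = 0.01867 m/day = 6.819 m/yr.

6.8 m/yr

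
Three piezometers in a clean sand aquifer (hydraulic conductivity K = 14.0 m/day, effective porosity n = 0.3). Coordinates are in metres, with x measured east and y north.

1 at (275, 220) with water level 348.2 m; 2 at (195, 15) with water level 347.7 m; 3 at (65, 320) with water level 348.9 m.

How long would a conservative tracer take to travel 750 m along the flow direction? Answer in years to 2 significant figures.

Three-point gradient (reference 1): Δ to 2 = (-80, -205, -0.5), Δ to 3 = (-210, 100, +0.7).
∂h/∂x = -0.001832, ∂h/∂y = +0.003154 (det = -51050).
|∇h| = √(-0.001832² + 0.003154²) = 0.003647
Seepage velocity v = K·i/n = 14.0 × 0.003647 / 0.3 = 0.1702 m/day.
t = 750 / 0.1702 = 4407 days = 12.1 years.

12 years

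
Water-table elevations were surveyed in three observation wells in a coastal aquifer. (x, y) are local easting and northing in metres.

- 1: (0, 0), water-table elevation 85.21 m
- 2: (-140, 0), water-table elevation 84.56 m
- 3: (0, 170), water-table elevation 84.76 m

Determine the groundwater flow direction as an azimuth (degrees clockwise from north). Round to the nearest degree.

∂h/∂x = (84.56 − 85.21) / (-140 − 0) = +0.004643
∂h/∂y = (84.76 − 85.21) / (170 − 0) = -0.002647
Flow direction (−∇h) has components (-0.004643 E, +0.002647 N).
Azimuth = atan2(E, N) = atan2(-0.004643, +0.002647) = 299.7° ≈ 300°.

300°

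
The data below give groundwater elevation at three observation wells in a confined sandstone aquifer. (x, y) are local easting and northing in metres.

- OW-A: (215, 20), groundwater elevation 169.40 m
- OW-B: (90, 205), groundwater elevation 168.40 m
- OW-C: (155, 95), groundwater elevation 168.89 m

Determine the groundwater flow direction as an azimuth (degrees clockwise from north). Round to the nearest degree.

259°

Taking OW-A as reference: OW-B−OW-A = (-125, 185, -1.00); OW-C−OW-A = (-60, 75, -0.51).
Solve a·Δx + b·Δy = Δh: det = (-125)·75 − (-60)·185 = 1725.
∂h/∂x = [(-1.00)·75 − (-0.51)·185] / 1725 = +0.01122
∂h/∂y = [(-125)·(-0.51) − (-60)·(-1.00)] / 1725 = +0.002174
Flow direction (−∇h) has components (-0.01122 E, -0.002174 N).
Azimuth = atan2(E, N) = atan2(-0.01122, -0.002174) = 259.0° ≈ 259°.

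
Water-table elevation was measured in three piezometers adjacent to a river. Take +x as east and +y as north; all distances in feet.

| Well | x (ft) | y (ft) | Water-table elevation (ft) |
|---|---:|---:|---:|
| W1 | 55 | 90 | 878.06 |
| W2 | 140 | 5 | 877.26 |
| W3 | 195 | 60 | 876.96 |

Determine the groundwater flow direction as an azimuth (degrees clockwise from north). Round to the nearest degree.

Three-point gradient (reference W1): Δ to W2 = (85, -85, -0.80), Δ to W3 = (140, -30, -1.10).
∂h/∂x = -0.007433, ∂h/∂y = +0.001979 (det = 9350).
Flow direction (−∇h) has components (+0.007433 E, -0.001979 N).
Azimuth = atan2(E, N) = atan2(+0.007433, -0.001979) = 104.9° ≈ 105°.

105°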